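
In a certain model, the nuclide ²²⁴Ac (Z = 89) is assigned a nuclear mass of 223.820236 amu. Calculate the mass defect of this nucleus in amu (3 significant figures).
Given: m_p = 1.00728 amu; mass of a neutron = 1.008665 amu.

Z = 89, so N = A − Z = 224 − 89 = 135.
Σm = 89·m_p + 135·m_n = 89.64792 + 136.169775 = 225.817695 amu
The mass defect is 225.817695 − 223.820236 = 1.997459 amu.

2.00 amu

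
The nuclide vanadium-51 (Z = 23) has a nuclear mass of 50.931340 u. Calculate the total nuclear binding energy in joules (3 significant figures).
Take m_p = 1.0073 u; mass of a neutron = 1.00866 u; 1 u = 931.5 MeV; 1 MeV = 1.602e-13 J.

Total constituent mass: 23 × 1.0073 + 28 × 1.00866 = 51.41038 u
Mass defect Δm = 51.41038 − 50.931340 = 0.479040 u
E_B = 0.479040 × 931.5 = 446.226 MeV
In joules: 446.226 MeV × 1.602e-13 J/MeV = 7.1485e-11 J

7.15e-11 J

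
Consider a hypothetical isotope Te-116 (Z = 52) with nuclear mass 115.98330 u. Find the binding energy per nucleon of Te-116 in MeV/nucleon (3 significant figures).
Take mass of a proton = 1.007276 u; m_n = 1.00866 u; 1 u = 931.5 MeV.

With 52 protons and 64 neutrons (A = 116):
Mass of separated nucleons = 52(1.007276) + 64(1.00866) = 52.378352 + 64.55424 = 116.932592 u
The mass defect is 116.932592 − 115.98330 = 0.949292 u.
Converting to energy: 0.949292 u × 931.5 MeV/u = 884.265 MeV
Dividing by A = 116 gives 7.623 MeV per nucleon.

7.62 MeV/nucleon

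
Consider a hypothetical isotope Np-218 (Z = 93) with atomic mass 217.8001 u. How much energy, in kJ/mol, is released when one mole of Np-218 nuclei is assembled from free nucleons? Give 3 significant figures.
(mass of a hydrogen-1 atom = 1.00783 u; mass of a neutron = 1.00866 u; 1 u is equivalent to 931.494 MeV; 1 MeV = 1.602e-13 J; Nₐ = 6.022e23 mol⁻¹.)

With 93 protons and 125 neutrons (A = 218):
Σm = 93·m(¹H) + 125·m_n = 93.72819 + 126.08250 = 219.81069 u
The mass defect is 219.81069 − 217.8001 = 2.01059 u.
Converting to energy: 2.01059 u × 931.494 MeV/u = 1872.85 MeV
Per nucleus in joules: 1872.85 MeV × 1.602e-13 J/MeV = 3.0003e-10 J
Per mole: 3.0003e-10 J × 6.022e23 mol⁻¹ = 1.8068e+14 J/mol

1.81e+11 kJ/mol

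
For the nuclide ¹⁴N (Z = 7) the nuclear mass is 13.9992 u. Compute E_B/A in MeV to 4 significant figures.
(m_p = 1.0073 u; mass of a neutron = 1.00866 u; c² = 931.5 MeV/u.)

Total constituent mass: 7 × 1.0073 + 7 × 1.00866 = 14.11172 u
Δm = 14.11172 − 13.9992 = 0.11252 u
Binding energy = Δm·c² = 0.11252 × 931.5 MeV/u = 104.812 MeV
Per nucleon: 104.812 / 14 = 7.487 MeV

7.487 MeV/nucleon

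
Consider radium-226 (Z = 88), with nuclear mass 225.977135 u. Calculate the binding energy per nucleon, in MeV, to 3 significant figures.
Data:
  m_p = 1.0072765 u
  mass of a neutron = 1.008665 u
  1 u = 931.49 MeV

7.66 MeV/nucleon

Mass of separated nucleons = 88(1.0072765) + 138(1.008665) = 88.6403320 + 139.195770 = 227.8361020 u
Mass defect Δm = 227.8361020 − 225.977135 = 1.8589670 u
Binding energy = Δm·c² = 1.8589670 × 931.49 MeV/u = 1731.61 MeV
BE/A = 1731.61 MeV / 226 = 7.662 MeV/nucleon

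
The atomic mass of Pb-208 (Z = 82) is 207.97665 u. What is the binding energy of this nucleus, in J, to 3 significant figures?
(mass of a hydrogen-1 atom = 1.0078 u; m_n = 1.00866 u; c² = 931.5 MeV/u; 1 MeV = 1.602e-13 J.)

2.62e-10 J

Total constituent mass: 82 × 1.0078 + 126 × 1.00866 = 209.73076 u
Δm = 209.73076 − 207.97665 = 1.75411 u
Converting to energy: 1.75411 u × 931.5 MeV/u = 1633.95 MeV
In joules: 1633.95 MeV × 1.602e-13 J/MeV = 2.6176e-10 J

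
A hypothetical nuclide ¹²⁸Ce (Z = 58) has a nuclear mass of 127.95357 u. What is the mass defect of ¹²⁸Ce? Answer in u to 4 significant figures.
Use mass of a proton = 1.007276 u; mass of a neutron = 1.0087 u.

1.077 u

Mass of separated nucleons = 58(1.007276) + 70(1.0087) = 58.422008 + 70.6090 = 129.031008 u
The mass defect is 129.031008 − 127.95357 = 1.077438 u.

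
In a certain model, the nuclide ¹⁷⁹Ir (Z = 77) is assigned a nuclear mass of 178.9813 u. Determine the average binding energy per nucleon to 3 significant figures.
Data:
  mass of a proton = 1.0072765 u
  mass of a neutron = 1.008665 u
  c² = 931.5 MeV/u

7.61 MeV/nucleon

With 77 protons and 102 neutrons (A = 179):
Mass of separated nucleons = 77(1.0072765) + 102(1.008665) = 77.5602905 + 102.883830 = 180.4441205 u
Δm = 180.4441205 − 178.9813 = 1.4628205 u
E_B = 1.4628205 × 931.5 = 1362.62 MeV
Dividing by A = 179 gives 7.612 MeV per nucleon.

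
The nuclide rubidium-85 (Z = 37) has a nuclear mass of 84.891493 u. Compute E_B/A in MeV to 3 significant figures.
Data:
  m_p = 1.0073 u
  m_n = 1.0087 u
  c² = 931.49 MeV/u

8.73 MeV/nucleon

With 37 protons and 48 neutrons (A = 85):
Σm = 37·m_p + 48·m_n = 37.2701 + 48.4176 = 85.6877 u
Mass defect Δm = 85.6877 − 84.891493 = 0.796207 u
Binding energy = Δm·c² = 0.796207 × 931.49 MeV/u = 741.659 MeV
Dividing by A = 85 gives 8.725 MeV per nucleon.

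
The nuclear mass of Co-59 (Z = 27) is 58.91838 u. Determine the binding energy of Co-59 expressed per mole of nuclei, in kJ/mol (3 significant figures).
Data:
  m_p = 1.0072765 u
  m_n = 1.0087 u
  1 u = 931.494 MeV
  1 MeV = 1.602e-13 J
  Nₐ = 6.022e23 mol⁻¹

Z = 27, so N = A − Z = 59 − 27 = 32.
Σm = 27·m_p + 32·m_n = 27.1964655 + 32.2784 = 59.4748655 u
Δm = 59.4748655 − 58.91838 = 0.5564855 u
Binding energy = Δm·c² = 0.5564855 × 931.494 MeV/u = 518.363 MeV
Per nucleus in joules: 518.363 MeV × 1.602e-13 J/MeV = 8.3042e-11 J
Per mole: 8.3042e-11 J × 6.022e23 mol⁻¹ = 5.0008e+13 J/mol

5.00e+10 kJ/mol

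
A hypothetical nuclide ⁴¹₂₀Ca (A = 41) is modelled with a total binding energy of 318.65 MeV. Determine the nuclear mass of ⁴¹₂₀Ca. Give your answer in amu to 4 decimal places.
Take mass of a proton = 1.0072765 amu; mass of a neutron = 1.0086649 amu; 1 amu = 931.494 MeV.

Mass defect = 318.65 MeV / (931.494 MeV/amu) = 0.342085 amu
Constituent mass = 20(1.0072765) + 21(1.0086649) = 41.3274929 amu
Nuclear mass = 41.3274929 − 0.342085 = 40.9854079 amu ≈ 40.9854 amu (to 4 decimal places)

40.9854 amu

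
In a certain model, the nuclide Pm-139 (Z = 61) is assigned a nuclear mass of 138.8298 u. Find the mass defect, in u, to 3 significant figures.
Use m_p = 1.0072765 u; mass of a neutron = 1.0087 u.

Total constituent mass: 61 × 1.0072765 + 78 × 1.0087 = 140.1224665 u
Δm = 140.1224665 − 138.8298 = 1.2926665 u

1.29 u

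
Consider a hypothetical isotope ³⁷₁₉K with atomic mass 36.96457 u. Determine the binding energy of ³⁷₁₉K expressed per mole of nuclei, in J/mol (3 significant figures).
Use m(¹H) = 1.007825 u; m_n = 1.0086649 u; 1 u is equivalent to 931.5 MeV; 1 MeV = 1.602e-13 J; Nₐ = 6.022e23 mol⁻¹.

3.06e+13 J/mol

The nucleus contains 19 protons and 37 − 19 = 18 neutrons.
Mass of separated nucleons = 19(1.007825) + 18(1.0086649) = 19.148675 + 18.1559682 = 37.3046432 u
Mass defect Δm = 37.3046432 − 36.96457 = 0.3400732 u
Binding energy = Δm·c² = 0.3400732 × 931.5 MeV/u = 316.778 MeV
Per nucleus in joules: 316.778 MeV × 1.602e-13 J/MeV = 5.0748e-11 J
Per mole: 5.0748e-11 J × 6.022e23 mol⁻¹ = 3.0560e+13 J/mol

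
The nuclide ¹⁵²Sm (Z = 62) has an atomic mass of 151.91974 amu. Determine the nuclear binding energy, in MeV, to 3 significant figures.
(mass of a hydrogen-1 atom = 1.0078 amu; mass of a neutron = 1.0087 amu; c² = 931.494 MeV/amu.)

1250 MeV

Total constituent mass: 62 × 1.0078 + 90 × 1.0087 = 153.2666 amu
Mass defect Δm = 153.2666 − 151.91974 = 1.34686 amu
E_B = 1.34686 × 931.494 = 1254.59 MeV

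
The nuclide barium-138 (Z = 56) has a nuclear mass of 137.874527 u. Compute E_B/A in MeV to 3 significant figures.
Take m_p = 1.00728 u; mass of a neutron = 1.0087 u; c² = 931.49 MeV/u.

8.41 MeV/nucleon

With 56 protons and 82 neutrons (A = 138):
Mass of separated nucleons = 56(1.00728) + 82(1.0087) = 56.40768 + 82.7134 = 139.12108 u
Mass defect Δm = 139.12108 − 137.874527 = 1.246553 u
Converting to energy: 1.246553 u × 931.49 MeV/u = 1161.15 MeV
Per nucleon: 1161.15 / 138 = 8.414 MeV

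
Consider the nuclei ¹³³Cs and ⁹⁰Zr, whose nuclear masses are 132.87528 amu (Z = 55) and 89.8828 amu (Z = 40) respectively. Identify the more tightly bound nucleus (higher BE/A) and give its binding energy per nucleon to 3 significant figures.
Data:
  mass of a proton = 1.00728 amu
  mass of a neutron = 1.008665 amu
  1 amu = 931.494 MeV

¹³³Cs: Σm = 55(1.00728) + 78(1.008665) = 134.076270 amu; Δm = 1.200990 amu; E_B = 1118.7 MeV; E_B/A = 8.411 MeV
⁹⁰Zr: Σm = 40(1.00728) + 50(1.008665) = 90.724450 amu; Δm = 0.841650 amu; E_B = 783.99 MeV; E_B/A = 8.711 MeV
⁹⁰Zr has the higher binding energy per nucleon, so it is the more tightly bound nucleus.

⁹⁰Zr; 8.71 MeV/nucleon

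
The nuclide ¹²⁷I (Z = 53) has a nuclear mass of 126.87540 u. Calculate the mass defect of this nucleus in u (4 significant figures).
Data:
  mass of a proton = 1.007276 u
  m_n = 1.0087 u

The nucleus contains 53 protons and 127 − 53 = 74 neutrons.
Σm = 53·m_p + 74·m_n = 53.385628 + 74.6438 = 128.029428 u
Δm = 128.029428 − 126.87540 = 1.154028 u

1.154 u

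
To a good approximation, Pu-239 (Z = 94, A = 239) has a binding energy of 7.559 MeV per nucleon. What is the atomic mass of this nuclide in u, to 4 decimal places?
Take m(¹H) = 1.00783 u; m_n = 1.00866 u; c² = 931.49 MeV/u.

Total binding energy = 239 × 7.559 = 1806.601 MeV
Mass defect = 1806.601 MeV / (931.49 MeV/u) = 1.939474 u
Constituent mass = 94(1.00783) + 145(1.00866) = 240.99172 u
Atomic mass = 240.99172 − 1.939474 = 239.052246 u ≈ 239.0522 u (to 4 decimal places)

239.0522 u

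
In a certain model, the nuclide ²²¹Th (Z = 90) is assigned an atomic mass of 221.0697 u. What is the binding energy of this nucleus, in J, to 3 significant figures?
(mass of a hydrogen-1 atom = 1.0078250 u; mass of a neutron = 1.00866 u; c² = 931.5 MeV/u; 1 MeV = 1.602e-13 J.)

Mass of separated nucleons = 90(1.0078250) + 131(1.00866) = 90.7042500 + 132.13446 = 222.8387100 u
The mass defect is 222.8387100 − 221.0697 = 1.7690100 u.
Converting to energy: 1.7690100 u × 931.5 MeV/u = 1647.83 MeV
In joules: 1647.83 MeV × 1.602e-13 J/MeV = 2.6398e-10 J

2.64e-10 J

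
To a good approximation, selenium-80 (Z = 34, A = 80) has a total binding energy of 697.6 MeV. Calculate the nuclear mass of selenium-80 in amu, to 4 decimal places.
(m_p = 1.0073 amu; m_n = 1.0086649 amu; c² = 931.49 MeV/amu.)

Mass defect = 697.6 MeV / (931.49 MeV/amu) = 0.748908 amu
Constituent mass = 34(1.0073) + 46(1.0086649) = 80.6467854 amu
Nuclear mass = 80.6467854 − 0.748908 = 79.8978774 amu ≈ 79.8979 amu (to 4 decimal places)

79.8979 amu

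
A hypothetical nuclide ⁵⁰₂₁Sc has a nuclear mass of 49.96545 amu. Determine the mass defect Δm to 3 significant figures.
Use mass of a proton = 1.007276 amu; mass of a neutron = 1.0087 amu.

Σm = 21·m_p + 29·m_n = 21.152796 + 29.2523 = 50.405096 amu
Mass defect Δm = 50.405096 − 49.96545 = 0.439646 amu

0.440 amu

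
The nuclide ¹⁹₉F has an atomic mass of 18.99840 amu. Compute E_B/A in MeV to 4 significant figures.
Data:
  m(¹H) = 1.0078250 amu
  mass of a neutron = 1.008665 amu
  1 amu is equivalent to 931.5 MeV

The nucleus contains 9 protons and 19 − 9 = 10 neutrons.
Mass of separated nucleons = 9(1.0078250) + 10(1.008665) = 9.0704250 + 10.086650 = 19.1570750 amu
The mass defect is 19.1570750 − 18.99840 = 0.1586750 amu.
Binding energy = Δm·c² = 0.1586750 × 931.5 MeV/amu = 147.806 MeV
Per nucleon: 147.806 / 19 = 7.779 MeV

7.779 MeV/nucleon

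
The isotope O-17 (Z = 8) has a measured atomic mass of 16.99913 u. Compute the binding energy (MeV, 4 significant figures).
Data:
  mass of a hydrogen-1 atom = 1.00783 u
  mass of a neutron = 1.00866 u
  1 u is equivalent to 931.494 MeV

Z = 8, so N = A − Z = 17 − 8 = 9.
Total constituent mass: 8 × 1.00783 + 9 × 1.00866 = 17.14058 u
Δm = 17.14058 − 16.99913 = 0.14145 u
Binding energy = Δm·c² = 0.14145 × 931.494 MeV/u = 131.760 MeV

131.8 MeV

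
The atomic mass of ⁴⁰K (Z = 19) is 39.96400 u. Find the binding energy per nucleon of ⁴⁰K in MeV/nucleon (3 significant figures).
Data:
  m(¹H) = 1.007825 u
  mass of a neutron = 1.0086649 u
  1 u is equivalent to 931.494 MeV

8.54 MeV/nucleon

Z = 19, so N = A − Z = 40 − 19 = 21.
Total constituent mass: 19 × 1.007825 + 21 × 1.0086649 = 40.3306379 u
The mass defect is 40.3306379 − 39.96400 = 0.3666379 u.
Binding energy = Δm·c² = 0.3666379 × 931.494 MeV/u = 341.521 MeV
BE/A = 341.521 MeV / 40 = 8.538 MeV/nucleon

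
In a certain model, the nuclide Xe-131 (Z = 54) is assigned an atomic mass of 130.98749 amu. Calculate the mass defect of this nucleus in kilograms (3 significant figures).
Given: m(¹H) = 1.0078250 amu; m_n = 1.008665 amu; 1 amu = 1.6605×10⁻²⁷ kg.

With 54 protons and 77 neutrons (A = 131):
Σm = 54·m(¹H) + 77·m_n = 54.4225500 + 77.667205 = 132.0897550 amu
The mass defect is 132.0897550 − 130.98749 = 1.1022650 amu.
In SI units: 1.1022650 amu × 1.6605×10⁻²⁷ kg/amu = 1.8303e-27 kg

1.83e-27 kg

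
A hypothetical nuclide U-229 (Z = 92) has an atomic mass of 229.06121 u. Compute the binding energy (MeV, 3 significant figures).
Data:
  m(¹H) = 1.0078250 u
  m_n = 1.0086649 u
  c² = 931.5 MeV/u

Total constituent mass: 92 × 1.0078250 + 137 × 1.0086649 = 230.9069913 u
The mass defect is 230.9069913 − 229.06121 = 1.8457813 u.
Binding energy = Δm·c² = 1.8457813 × 931.5 MeV/u = 1719.35 MeV

1720 MeV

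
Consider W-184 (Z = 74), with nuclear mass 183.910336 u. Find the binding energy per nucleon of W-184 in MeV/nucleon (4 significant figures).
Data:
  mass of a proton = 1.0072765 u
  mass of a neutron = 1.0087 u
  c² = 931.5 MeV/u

Total constituent mass: 74 × 1.0072765 + 110 × 1.0087 = 185.4954610 u
Δm = 185.4954610 − 183.910336 = 1.5851250 u
E_B = 1.5851250 × 931.5 = 1476.54 MeV
Dividing by A = 184 gives 8.025 MeV per nucleon.

8.025 MeV/nucleon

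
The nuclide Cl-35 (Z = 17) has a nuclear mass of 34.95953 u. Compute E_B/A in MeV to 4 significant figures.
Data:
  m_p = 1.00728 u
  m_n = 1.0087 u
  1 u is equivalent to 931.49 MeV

8.539 MeV/nucleon

Mass of separated nucleons = 17(1.00728) + 18(1.0087) = 17.12376 + 18.1566 = 35.28036 u
Δm = 35.28036 − 34.95953 = 0.32083 u
Binding energy = Δm·c² = 0.32083 × 931.49 MeV/u = 298.850 MeV
Dividing by A = 35 gives 8.539 MeV per nucleon.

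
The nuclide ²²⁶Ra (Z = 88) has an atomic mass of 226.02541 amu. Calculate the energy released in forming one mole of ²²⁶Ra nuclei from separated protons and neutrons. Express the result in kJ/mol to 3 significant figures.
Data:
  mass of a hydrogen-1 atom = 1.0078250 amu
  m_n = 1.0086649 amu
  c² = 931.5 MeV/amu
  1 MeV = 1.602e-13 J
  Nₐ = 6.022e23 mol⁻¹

With 88 protons and 138 neutrons (A = 226):
Mass of separated nucleons = 88(1.0078250) + 138(1.0086649) = 88.6886000 + 139.1957562 = 227.8843562 amu
Δm = 227.8843562 − 226.02541 = 1.8589462 amu
E_B = 1.8589462 × 931.5 = 1731.61 MeV
Per nucleus in joules: 1731.61 MeV × 1.602e-13 J/MeV = 2.7740e-10 J
Per mole: 2.7740e-10 J × 6.022e23 mol⁻¹ = 1.6705e+14 J/mol

1.67e+11 kJ/mol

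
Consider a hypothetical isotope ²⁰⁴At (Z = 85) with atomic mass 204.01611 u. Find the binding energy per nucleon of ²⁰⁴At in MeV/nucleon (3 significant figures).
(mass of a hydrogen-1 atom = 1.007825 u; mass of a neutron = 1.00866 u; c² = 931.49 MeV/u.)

Total constituent mass: 85 × 1.007825 + 119 × 1.00866 = 205.695665 u
Δm = 205.695665 − 204.01611 = 1.679555 u
E_B = 1.679555 × 931.49 = 1564.49 MeV
BE/A = 1564.49 MeV / 204 = 7.669 MeV/nucleon

7.67 MeV/nucleon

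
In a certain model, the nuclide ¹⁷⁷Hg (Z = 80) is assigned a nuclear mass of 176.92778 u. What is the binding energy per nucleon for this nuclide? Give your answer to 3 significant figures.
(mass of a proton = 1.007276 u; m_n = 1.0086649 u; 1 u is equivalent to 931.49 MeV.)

Σm = 80·m_p + 97·m_n = 80.582080 + 97.8404953 = 178.4225753 u
The mass defect is 178.4225753 − 176.92778 = 1.4947953 u.
E_B = 1.4947953 × 931.49 = 1392.39 MeV
Dividing by A = 177 gives 7.867 MeV per nucleon.

7.87 MeV/nucleon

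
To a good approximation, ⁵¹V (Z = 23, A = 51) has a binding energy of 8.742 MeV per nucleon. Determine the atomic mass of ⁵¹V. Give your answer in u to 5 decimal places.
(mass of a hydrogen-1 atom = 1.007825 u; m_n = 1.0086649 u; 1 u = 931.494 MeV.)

50.94396 u

Total binding energy = 51 × 8.742 = 445.842 MeV
Mass defect = 445.842 MeV / (931.494 MeV/u) = 0.4786311 u
Constituent mass = 23(1.007825) + 28(1.0086649) = 51.4225922 u
Atomic mass = 51.4225922 − 0.4786311 = 50.9439611 u ≈ 50.94396 u (to 5 decimal places)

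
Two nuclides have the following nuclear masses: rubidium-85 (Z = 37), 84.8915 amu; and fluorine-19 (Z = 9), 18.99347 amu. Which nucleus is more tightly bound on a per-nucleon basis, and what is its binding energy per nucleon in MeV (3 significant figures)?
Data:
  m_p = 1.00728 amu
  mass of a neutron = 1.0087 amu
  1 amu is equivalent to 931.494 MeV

rubidium-85; 8.72 MeV/nucleon

rubidium-85: Σm = 37(1.00728) + 48(1.0087) = 85.68696 amu; Δm = 0.79546 amu; E_B = 740.97 MeV; E_B/A = 8.717 MeV
fluorine-19: Σm = 9(1.00728) + 10(1.0087) = 19.15252 amu; Δm = 0.15905 amu; E_B = 148.154 MeV; E_B/A = 7.798 MeV
rubidium-85 has the higher binding energy per nucleon, so it is the more tightly bound nucleus.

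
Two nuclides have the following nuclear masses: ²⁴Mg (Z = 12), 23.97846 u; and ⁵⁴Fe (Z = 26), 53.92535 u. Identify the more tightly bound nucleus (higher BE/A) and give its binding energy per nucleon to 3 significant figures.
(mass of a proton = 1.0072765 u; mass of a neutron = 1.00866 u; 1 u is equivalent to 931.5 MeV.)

²⁴Mg: Σm = 12(1.0072765) + 12(1.00866) = 24.1912380 u; Δm = 0.2127780 u; E_B = 198.20 MeV; E_B/A = 8.258 MeV
⁵⁴Fe: Σm = 26(1.0072765) + 28(1.00866) = 54.4316690 u; Δm = 0.5063190 u; E_B = 471.64 MeV; E_B/A = 8.734 MeV
⁵⁴Fe has the higher binding energy per nucleon, so it is the more tightly bound nucleus.

⁵⁴Fe; 8.73 MeV/nucleon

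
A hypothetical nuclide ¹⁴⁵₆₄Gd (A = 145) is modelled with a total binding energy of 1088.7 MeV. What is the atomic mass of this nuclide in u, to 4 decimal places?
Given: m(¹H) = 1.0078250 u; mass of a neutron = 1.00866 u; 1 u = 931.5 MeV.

Mass defect = 1088.7 MeV / (931.5 MeV/u) = 1.168760 u
Constituent mass = 64(1.0078250) + 81(1.00866) = 146.2022600 u
Atomic mass = 146.2022600 − 1.168760 = 145.0335000 u ≈ 145.0335 u (to 4 decimal places)

145.0335 u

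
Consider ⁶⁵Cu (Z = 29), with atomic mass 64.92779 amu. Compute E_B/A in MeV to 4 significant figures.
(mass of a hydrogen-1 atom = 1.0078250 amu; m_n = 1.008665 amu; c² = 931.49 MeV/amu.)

Mass of separated nucleons = 29(1.0078250) + 36(1.008665) = 29.2269250 + 36.311940 = 65.5388650 amu
The mass defect is 65.5388650 − 64.92779 = 0.6110750 amu.
E_B = 0.6110750 × 931.49 = 569.210 MeV
Dividing by A = 65 gives 8.757 MeV per nucleon.

8.757 MeV/nucleon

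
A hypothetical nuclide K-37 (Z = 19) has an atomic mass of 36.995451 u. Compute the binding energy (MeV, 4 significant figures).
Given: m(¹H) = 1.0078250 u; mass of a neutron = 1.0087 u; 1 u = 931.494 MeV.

Σm = 19·m(¹H) + 18·m_n = 19.1486750 + 18.1566 = 37.3052750 u
Mass defect Δm = 37.3052750 − 36.995451 = 0.3098240 u
Converting to energy: 0.3098240 u × 931.494 MeV/u = 288.599 MeV

288.6 MeV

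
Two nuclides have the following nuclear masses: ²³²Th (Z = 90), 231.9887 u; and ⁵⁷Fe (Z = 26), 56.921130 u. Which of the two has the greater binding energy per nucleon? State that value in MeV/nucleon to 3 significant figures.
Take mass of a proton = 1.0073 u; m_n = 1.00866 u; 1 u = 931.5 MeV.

⁵⁷Fe; 8.78 MeV/nucleon

²³²Th: Σm = 90(1.0073) + 142(1.00866) = 233.88672 u; Δm = 1.89802 u; E_B = 1768.0 MeV; E_B/A = 7.621 MeV
⁵⁷Fe: Σm = 26(1.0073) + 31(1.00866) = 57.45826 u; Δm = 0.537130 u; E_B = 500.34 MeV; E_B/A = 8.778 MeV
⁵⁷Fe has the higher binding energy per nucleon, so it is the more tightly bound nucleus.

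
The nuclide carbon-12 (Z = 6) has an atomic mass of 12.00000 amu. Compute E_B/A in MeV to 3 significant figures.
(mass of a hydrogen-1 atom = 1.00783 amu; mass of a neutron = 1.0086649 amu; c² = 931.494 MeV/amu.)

7.68 MeV/nucleon

Z = 6, so N = A − Z = 12 − 6 = 6.
Total constituent mass: 6 × 1.00783 + 6 × 1.0086649 = 12.0989694 amu
Mass defect Δm = 12.0989694 − 12.00000 = 0.0989694 amu
Binding energy = Δm·c² = 0.0989694 × 931.494 MeV/amu = 92.1894 MeV
BE/A = 92.1894 MeV / 12 = 7.682 MeV/nucleon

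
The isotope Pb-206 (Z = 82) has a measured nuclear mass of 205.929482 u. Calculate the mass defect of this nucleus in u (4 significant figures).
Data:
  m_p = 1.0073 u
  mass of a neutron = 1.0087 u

1.748 u

Σm = 82·m_p + 124·m_n = 82.5986 + 125.0788 = 207.6774 u
Mass defect Δm = 207.6774 − 205.929482 = 1.747918 u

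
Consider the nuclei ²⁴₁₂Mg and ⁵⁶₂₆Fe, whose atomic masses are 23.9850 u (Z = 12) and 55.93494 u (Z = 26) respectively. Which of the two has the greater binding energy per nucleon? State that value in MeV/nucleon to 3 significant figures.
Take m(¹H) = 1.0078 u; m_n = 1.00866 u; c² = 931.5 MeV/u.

⁵⁶₂₆Fe; 8.78 MeV/nucleon

²⁴₁₂Mg: Σm = 12(1.0078) + 12(1.00866) = 24.19752 u; Δm = 0.21252 u; E_B = 197.96 MeV; E_B/A = 8.248 MeV
⁵⁶₂₆Fe: Σm = 26(1.0078) + 30(1.00866) = 56.46260 u; Δm = 0.52766 u; E_B = 491.52 MeV; E_B/A = 8.777 MeV
⁵⁶₂₆Fe has the higher binding energy per nucleon, so it is the more tightly bound nucleus.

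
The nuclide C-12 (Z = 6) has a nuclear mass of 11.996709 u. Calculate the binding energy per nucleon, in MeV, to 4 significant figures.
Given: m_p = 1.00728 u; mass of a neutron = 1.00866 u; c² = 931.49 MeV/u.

With 6 protons and 6 neutrons (A = 12):
Σm = 6·m_p + 6·m_n = 6.04368 + 6.05196 = 12.09564 u
The mass defect is 12.09564 − 11.996709 = 0.098931 u.
E_B = 0.098931 × 931.49 = 92.1532 MeV
Dividing by A = 12 gives 7.679 MeV per nucleon.

7.679 MeV/nucleon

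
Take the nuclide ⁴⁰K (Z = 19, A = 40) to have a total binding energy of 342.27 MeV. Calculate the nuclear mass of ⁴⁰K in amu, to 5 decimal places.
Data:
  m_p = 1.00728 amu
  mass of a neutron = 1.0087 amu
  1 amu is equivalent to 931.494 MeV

39.95358 amu

Mass defect = 342.27 MeV / (931.494 MeV/amu) = 0.3674420 amu
Constituent mass = 19(1.00728) + 21(1.0087) = 40.32102 amu
Nuclear mass = 40.32102 − 0.3674420 = 39.9535780 amu ≈ 39.95358 amu (to 5 decimal places)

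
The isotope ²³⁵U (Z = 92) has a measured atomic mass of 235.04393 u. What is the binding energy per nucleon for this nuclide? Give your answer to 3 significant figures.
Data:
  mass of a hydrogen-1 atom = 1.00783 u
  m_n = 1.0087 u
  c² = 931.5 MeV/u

Σm = 92·m(¹H) + 143·m_n = 92.72036 + 144.2441 = 236.96446 u
Δm = 236.96446 − 235.04393 = 1.92053 u
E_B = 1.92053 × 931.5 = 1788.97 MeV
BE/A = 1788.97 MeV / 235 = 7.613 MeV/nucleon

7.61 MeV/nucleon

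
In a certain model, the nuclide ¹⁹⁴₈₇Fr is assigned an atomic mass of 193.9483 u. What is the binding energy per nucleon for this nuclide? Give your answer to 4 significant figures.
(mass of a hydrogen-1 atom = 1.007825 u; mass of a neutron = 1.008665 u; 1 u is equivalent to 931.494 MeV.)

7.969 MeV/nucleon

The nucleus contains 87 protons and 194 − 87 = 107 neutrons.
Total constituent mass: 87 × 1.007825 + 107 × 1.008665 = 195.607930 u
The mass defect is 195.607930 − 193.9483 = 1.659630 u.
Converting to energy: 1.659630 u × 931.494 MeV/u = 1545.94 MeV
Dividing by A = 194 gives 7.969 MeV per nucleon.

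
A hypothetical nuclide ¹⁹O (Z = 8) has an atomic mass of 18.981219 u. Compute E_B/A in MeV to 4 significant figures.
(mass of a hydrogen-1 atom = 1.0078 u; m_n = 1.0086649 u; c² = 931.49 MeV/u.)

The nucleus contains 8 protons and 19 − 8 = 11 neutrons.
Σm = 8·m(¹H) + 11·m_n = 8.0624 + 11.0953139 = 19.1577139 u
The mass defect is 19.1577139 − 18.981219 = 0.1764949 u.
E_B = 0.1764949 × 931.49 = 164.403 MeV
Dividing by A = 19 gives 8.653 MeV per nucleon.

8.653 MeV/nucleon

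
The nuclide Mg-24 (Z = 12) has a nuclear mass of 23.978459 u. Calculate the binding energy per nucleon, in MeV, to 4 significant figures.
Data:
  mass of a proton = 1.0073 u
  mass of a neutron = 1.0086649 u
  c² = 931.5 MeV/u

Mass of separated nucleons = 12(1.0073) + 12(1.0086649) = 12.0876 + 12.1039788 = 24.1915788 u
Δm = 24.1915788 − 23.978459 = 0.2131198 u
Converting to energy: 0.2131198 u × 931.5 MeV/u = 198.521 MeV
Per nucleon: 198.521 / 24 = 8.272 MeV

8.272 MeV/nucleon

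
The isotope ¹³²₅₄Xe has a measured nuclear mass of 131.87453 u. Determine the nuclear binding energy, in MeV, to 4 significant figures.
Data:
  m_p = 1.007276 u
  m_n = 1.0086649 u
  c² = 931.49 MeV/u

Z = 54, so N = A − Z = 132 − 54 = 78.
Total constituent mass: 54 × 1.007276 + 78 × 1.0086649 = 133.0687662 u
Mass defect Δm = 133.0687662 − 131.87453 = 1.1942362 u
Converting to energy: 1.1942362 u × 931.49 MeV/u = 1112.42 MeV

1112 MeV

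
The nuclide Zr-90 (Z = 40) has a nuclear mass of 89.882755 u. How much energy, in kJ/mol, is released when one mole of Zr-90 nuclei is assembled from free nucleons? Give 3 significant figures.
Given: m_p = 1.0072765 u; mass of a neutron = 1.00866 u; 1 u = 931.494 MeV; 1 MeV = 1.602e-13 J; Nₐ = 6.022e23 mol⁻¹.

7.56e+10 kJ/mol

Z = 40, so N = A − Z = 90 − 40 = 50.
Mass of separated nucleons = 40(1.0072765) + 50(1.00866) = 40.2910600 + 50.43300 = 90.7240600 u
The mass defect is 90.7240600 − 89.882755 = 0.8413050 u.
Converting to energy: 0.8413050 u × 931.494 MeV/u = 783.671 MeV
Per nucleus in joules: 783.671 MeV × 1.602e-13 J/MeV = 1.2554e-10 J
Per mole: 1.2554e-10 J × 6.022e23 mol⁻¹ = 7.5600e+13 J/mol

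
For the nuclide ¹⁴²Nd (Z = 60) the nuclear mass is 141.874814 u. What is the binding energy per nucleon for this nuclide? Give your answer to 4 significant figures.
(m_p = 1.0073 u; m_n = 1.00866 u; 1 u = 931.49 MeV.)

Mass of separated nucleons = 60(1.0073) + 82(1.00866) = 60.4380 + 82.71012 = 143.14812 u
The mass defect is 143.14812 − 141.874814 = 1.273306 u.
Binding energy = Δm·c² = 1.273306 × 931.49 MeV/u = 1186.07 MeV
BE/A = 1186.07 MeV / 142 = 8.353 MeV/nucleon

8.353 MeV/nucleon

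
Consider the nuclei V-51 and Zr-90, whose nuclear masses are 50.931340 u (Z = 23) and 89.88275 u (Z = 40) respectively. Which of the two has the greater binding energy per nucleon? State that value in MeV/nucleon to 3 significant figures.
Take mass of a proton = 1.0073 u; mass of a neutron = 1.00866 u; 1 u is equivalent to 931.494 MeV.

V-51: Σm = 23(1.0073) + 28(1.00866) = 51.41038 u; Δm = 0.479040 u; E_B = 446.22 MeV; E_B/A = 8.749 MeV
Zr-90: Σm = 40(1.0073) + 50(1.00866) = 90.72500 u; Δm = 0.84225 u; E_B = 784.55 MeV; E_B/A = 8.717 MeV
V-51 has the higher binding energy per nucleon, so it is the more tightly bound nucleus.

V-51; 8.75 MeV/nucleon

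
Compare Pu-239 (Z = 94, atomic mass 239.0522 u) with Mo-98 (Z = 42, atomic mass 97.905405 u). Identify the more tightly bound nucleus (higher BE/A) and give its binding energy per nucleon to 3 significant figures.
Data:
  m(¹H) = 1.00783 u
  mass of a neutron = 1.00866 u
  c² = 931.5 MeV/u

Pu-239: Σm = 94(1.00783) + 145(1.00866) = 240.99172 u; Δm = 1.93952 u; E_B = 1806.7 MeV; E_B/A = 7.559 MeV
Mo-98: Σm = 42(1.00783) + 56(1.00866) = 98.81382 u; Δm = 0.908415 u; E_B = 846.19 MeV; E_B/A = 8.6346 MeV
Mo-98 has the higher binding energy per nucleon, so it is the more tightly bound nucleus.

Mo-98; 8.63 MeV/nucleon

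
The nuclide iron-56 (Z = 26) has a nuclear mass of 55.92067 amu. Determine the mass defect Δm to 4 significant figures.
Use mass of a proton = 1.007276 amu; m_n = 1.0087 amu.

The nucleus contains 26 protons and 56 − 26 = 30 neutrons.
Mass of separated nucleons = 26(1.007276) + 30(1.0087) = 26.189176 + 30.2610 = 56.450176 amu
Δm = 56.450176 − 55.92067 = 0.529506 amu

0.5295 amu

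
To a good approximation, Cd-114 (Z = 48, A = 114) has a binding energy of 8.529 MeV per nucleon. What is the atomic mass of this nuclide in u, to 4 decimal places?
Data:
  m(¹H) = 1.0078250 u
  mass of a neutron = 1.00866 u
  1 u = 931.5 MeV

Total binding energy = 114 × 8.529 = 972.306 MeV
Mass defect = 972.306 MeV / (931.5 MeV/u) = 1.043807 u
Constituent mass = 48(1.0078250) + 66(1.00866) = 114.9471600 u
Atomic mass = 114.9471600 − 1.043807 = 113.9033530 u ≈ 113.9034 u (to 4 decimal places)

113.9034 u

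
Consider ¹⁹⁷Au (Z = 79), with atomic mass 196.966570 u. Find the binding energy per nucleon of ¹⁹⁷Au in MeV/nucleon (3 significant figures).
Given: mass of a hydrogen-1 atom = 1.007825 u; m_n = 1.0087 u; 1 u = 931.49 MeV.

Z = 79, so N = A − Z = 197 − 79 = 118.
Mass of separated nucleons = 79(1.007825) + 118(1.0087) = 79.618175 + 119.0266 = 198.644775 u
Mass defect Δm = 198.644775 − 196.966570 = 1.678205 u
Binding energy = Δm·c² = 1.678205 × 931.49 MeV/u = 1563.23 MeV
Per nucleon: 1563.23 / 197 = 7.935 MeV

7.94 MeV/nucleon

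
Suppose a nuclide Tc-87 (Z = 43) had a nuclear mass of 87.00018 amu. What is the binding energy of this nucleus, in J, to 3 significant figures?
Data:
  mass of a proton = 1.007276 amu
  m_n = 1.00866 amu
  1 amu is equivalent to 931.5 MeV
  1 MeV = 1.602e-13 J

1.04e-10 J

Total constituent mass: 43 × 1.007276 + 44 × 1.00866 = 87.693908 amu
Mass defect Δm = 87.693908 − 87.00018 = 0.693728 amu
Binding energy = Δm·c² = 0.693728 × 931.5 MeV/amu = 646.208 MeV
In joules: 646.208 MeV × 1.602e-13 J/MeV = 1.0352e-10 J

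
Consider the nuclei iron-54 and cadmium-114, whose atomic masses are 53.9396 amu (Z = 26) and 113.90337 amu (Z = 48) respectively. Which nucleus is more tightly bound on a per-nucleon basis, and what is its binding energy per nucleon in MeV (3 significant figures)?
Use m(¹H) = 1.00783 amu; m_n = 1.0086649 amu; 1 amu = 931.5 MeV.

iron-54; 8.74 MeV/nucleon

iron-54: Σm = 26(1.00783) + 28(1.0086649) = 54.4461972 amu; Δm = 0.5065972 amu; E_B = 471.90 MeV; E_B/A = 8.739 MeV
cadmium-114: Σm = 48(1.00783) + 66(1.0086649) = 114.9477234 amu; Δm = 1.0443534 amu; E_B = 972.815 MeV; E_B/A = 8.533 MeV
iron-54 has the higher binding energy per nucleon, so it is the more tightly bound nucleus.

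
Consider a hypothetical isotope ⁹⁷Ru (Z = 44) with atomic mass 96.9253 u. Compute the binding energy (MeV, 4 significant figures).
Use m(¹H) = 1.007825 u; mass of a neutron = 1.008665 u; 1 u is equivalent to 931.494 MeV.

818.1 MeV

Mass of separated nucleons = 44(1.007825) + 53(1.008665) = 44.344300 + 53.459245 = 97.803545 u
Δm = 97.803545 − 96.9253 = 0.878245 u
Converting to energy: 0.878245 u × 931.494 MeV/u = 818.080 MeV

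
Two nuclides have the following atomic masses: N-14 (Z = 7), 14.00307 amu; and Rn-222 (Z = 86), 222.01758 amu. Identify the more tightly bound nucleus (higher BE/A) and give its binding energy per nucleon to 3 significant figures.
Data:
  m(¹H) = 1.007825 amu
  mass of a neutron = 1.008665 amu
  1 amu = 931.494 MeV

N-14: Σm = 7(1.007825) + 7(1.008665) = 14.115430 amu; Δm = 0.112360 amu; E_B = 104.66 MeV; E_B/A = 7.476 MeV
Rn-222: Σm = 86(1.007825) + 136(1.008665) = 223.851390 amu; Δm = 1.833810 amu; E_B = 1708.18 MeV; E_B/A = 7.6945 MeV
Rn-222 has the higher binding energy per nucleon, so it is the more tightly bound nucleus.

Rn-222; 7.69 MeV/nucleon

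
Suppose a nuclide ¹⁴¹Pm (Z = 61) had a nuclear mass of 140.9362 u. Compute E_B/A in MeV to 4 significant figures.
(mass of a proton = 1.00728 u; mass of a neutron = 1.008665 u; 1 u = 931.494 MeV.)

7.935 MeV/nucleon

Z = 61, so N = A − Z = 141 − 61 = 80.
Σm = 61·m_p + 80·m_n = 61.44408 + 80.693200 = 142.137280 u
The mass defect is 142.137280 − 140.9362 = 1.201080 u.
E_B = 1.201080 × 931.494 = 1118.80 MeV
Dividing by A = 141 gives 7.935 MeV per nucleon.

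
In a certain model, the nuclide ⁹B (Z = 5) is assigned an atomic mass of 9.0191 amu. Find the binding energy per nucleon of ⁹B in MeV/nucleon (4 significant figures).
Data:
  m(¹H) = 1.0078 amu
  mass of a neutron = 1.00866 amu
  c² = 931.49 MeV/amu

5.645 MeV/nucleon

With 5 protons and 4 neutrons (A = 9):
Σm = 5·m(¹H) + 4·m_n = 5.0390 + 4.03464 = 9.07364 amu
The mass defect is 9.07364 − 9.0191 = 0.05454 amu.
E_B = 0.05454 × 931.49 = 50.8035 MeV
Per nucleon: 50.8035 / 9 = 5.645 MeV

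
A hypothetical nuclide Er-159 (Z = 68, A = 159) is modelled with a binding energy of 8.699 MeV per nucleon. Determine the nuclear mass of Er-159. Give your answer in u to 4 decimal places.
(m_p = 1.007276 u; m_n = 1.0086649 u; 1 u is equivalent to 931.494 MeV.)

Total binding energy = 159 × 8.699 = 1383.141 MeV
Mass defect = 1383.141 MeV / (931.494 MeV/u) = 1.484863 u
Constituent mass = 68(1.007276) + 91(1.0086649) = 160.2832739 u
Nuclear mass = 160.2832739 − 1.484863 = 158.7984109 u ≈ 158.7984 u (to 4 decimal places)

158.7984 u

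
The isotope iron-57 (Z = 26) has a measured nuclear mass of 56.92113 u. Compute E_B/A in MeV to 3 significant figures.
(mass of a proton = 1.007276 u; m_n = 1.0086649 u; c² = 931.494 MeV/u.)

Mass of separated nucleons = 26(1.007276) + 31(1.0086649) = 26.189176 + 31.2686119 = 57.4577879 u
Mass defect Δm = 57.4577879 − 56.92113 = 0.5366579 u
Binding energy = Δm·c² = 0.5366579 × 931.494 MeV/u = 499.894 MeV
BE/A = 499.894 MeV / 57 = 8.770 MeV/nucleon

8.77 MeV/nucleon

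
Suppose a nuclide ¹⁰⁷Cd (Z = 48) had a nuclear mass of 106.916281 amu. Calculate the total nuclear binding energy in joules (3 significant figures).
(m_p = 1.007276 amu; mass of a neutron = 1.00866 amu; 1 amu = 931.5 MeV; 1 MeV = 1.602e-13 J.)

1.41e-10 J

Mass of separated nucleons = 48(1.007276) + 59(1.00866) = 48.349248 + 59.51094 = 107.860188 amu
The mass defect is 107.860188 − 106.916281 = 0.943907 amu.
E_B = 0.943907 × 931.5 = 879.249 MeV
In joules: 879.249 MeV × 1.602e-13 J/MeV = 1.4086e-10 J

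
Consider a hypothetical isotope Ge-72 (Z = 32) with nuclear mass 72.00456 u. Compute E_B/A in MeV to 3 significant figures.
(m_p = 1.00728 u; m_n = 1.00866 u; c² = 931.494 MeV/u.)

7.44 MeV/nucleon

Mass of separated nucleons = 32(1.00728) + 40(1.00866) = 32.23296 + 40.34640 = 72.57936 u
Mass defect Δm = 72.57936 − 72.00456 = 0.57480 u
E_B = 0.57480 × 931.494 = 535.423 MeV
Dividing by A = 72 gives 7.436 MeV per nucleon.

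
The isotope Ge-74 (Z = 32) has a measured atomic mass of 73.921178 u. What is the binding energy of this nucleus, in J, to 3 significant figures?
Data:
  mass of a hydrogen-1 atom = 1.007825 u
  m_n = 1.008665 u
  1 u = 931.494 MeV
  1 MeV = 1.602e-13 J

1.03e-10 J

The nucleus contains 32 protons and 74 − 32 = 42 neutrons.
Mass of separated nucleons = 32(1.007825) + 42(1.008665) = 32.250400 + 42.363930 = 74.614330 u
The mass defect is 74.614330 − 73.921178 = 0.693152 u.
Binding energy = Δm·c² = 0.693152 × 931.494 MeV/u = 645.667 MeV
In joules: 645.667 MeV × 1.602e-13 J/MeV = 1.0344e-10 J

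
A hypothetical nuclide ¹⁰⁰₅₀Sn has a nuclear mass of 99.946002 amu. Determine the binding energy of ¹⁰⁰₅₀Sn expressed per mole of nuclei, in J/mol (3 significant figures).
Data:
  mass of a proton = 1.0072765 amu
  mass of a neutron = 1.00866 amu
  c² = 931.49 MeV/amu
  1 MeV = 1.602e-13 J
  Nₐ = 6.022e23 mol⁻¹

With 50 protons and 50 neutrons (A = 100):
Total constituent mass: 50 × 1.0072765 + 50 × 1.00866 = 100.7968250 amu
The mass defect is 100.7968250 − 99.946002 = 0.8508230 amu.
Converting to energy: 0.8508230 amu × 931.49 MeV/amu = 792.533 MeV
Per nucleus in joules: 792.533 MeV × 1.602e-13 J/MeV = 1.2696e-10 J
Per mole: 1.2696e-10 J × 6.022e23 mol⁻¹ = 7.6455e+13 J/mol

7.65e+13 J/mol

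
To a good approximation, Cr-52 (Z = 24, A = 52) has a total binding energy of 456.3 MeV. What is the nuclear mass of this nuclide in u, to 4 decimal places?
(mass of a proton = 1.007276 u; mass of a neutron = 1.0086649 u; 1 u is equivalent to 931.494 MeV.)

51.9274 u

Mass defect = 456.3 MeV / (931.494 MeV/u) = 0.489858 u
Constituent mass = 24(1.007276) + 28(1.0086649) = 52.4172412 u
Nuclear mass = 52.4172412 − 0.489858 = 51.9273832 u ≈ 51.9274 u (to 4 decimal places)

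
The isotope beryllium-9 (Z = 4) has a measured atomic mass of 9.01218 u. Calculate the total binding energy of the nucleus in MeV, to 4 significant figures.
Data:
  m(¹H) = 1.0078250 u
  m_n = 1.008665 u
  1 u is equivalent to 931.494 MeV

The nucleus contains 4 protons and 9 − 4 = 5 neutrons.
Mass of separated nucleons = 4(1.0078250) + 5(1.008665) = 4.0313000 + 5.043325 = 9.0746250 u
The mass defect is 9.0746250 − 9.01218 = 0.0624450 u.
Converting to energy: 0.0624450 u × 931.494 MeV/u = 58.1671 MeV

58.17 MeV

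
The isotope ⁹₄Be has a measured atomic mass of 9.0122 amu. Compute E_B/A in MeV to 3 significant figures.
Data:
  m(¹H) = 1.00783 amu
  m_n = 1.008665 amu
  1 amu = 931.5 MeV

6.46 MeV/nucleon

Mass of separated nucleons = 4(1.00783) + 5(1.008665) = 4.03132 + 5.043325 = 9.074645 amu
The mass defect is 9.074645 − 9.0122 = 0.062445 amu.
Converting to energy: 0.062445 amu × 931.5 MeV/amu = 58.1675 MeV
BE/A = 58.1675 MeV / 9 = 6.463 MeV/nucleon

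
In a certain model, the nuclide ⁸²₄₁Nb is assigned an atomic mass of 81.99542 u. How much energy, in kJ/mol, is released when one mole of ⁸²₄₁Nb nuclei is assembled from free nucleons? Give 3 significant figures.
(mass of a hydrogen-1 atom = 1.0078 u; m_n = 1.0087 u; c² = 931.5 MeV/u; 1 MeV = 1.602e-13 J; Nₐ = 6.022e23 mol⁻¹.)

Mass of separated nucleons = 41(1.0078) + 41(1.0087) = 41.3198 + 41.3567 = 82.6765 u
Mass defect Δm = 82.6765 − 81.99542 = 0.68108 u
Converting to energy: 0.68108 u × 931.5 MeV/u = 634.426 MeV
Per nucleus in joules: 634.426 MeV × 1.602e-13 J/MeV = 1.0164e-10 J
Per mole: 1.0164e-10 J × 6.022e23 mol⁻¹ = 6.1208e+13 J/mol

6.12e+10 kJ/mol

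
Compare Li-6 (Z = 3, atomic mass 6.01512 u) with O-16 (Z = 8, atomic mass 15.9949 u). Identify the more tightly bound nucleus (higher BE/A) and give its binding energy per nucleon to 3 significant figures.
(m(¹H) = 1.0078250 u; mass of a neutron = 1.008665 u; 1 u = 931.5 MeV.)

Li-6: Σm = 3(1.0078250) + 3(1.008665) = 6.0494700 u; Δm = 0.0343500 u; E_B = 31.997 MeV; E_B/A = 5.333 MeV
O-16: Σm = 8(1.0078250) + 8(1.008665) = 16.1319200 u; Δm = 0.1370200 u; E_B = 127.63 MeV; E_B/A = 7.977 MeV
O-16 has the higher binding energy per nucleon, so it is the more tightly bound nucleus.

O-16; 7.98 MeV/nucleon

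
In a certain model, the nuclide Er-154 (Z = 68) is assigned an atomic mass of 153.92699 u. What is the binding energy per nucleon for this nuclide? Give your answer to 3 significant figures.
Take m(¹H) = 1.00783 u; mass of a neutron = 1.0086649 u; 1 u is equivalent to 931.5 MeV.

8.17 MeV/nucleon

Σm = 68·m(¹H) + 86·m_n = 68.53244 + 86.7451814 = 155.2776214 u
Δm = 155.2776214 − 153.92699 = 1.3506314 u
Converting to energy: 1.3506314 u × 931.5 MeV/u = 1258.11 MeV
BE/A = 1258.11 MeV / 154 = 8.170 MeV/nucleon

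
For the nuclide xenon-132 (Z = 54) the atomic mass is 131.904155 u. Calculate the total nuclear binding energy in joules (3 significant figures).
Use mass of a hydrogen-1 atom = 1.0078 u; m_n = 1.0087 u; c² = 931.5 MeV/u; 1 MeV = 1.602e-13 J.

The nucleus contains 54 protons and 132 − 54 = 78 neutrons.
Total constituent mass: 54 × 1.0078 + 78 × 1.0087 = 133.0998 u
Mass defect Δm = 133.0998 − 131.904155 = 1.195645 u
E_B = 1.195645 × 931.5 = 1113.74 MeV
In joules: 1113.74 MeV × 1.602e-13 J/MeV = 1.7842e-10 J

1.78e-10 J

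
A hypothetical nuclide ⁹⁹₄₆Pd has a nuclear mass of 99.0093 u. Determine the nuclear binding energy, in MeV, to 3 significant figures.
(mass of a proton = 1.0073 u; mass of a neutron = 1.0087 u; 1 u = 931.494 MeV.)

734 MeV

The nucleus contains 46 protons and 99 − 46 = 53 neutrons.
Σm = 46·m_p + 53·m_n = 46.3358 + 53.4611 = 99.7969 u
The mass defect is 99.7969 − 99.0093 = 0.7876 u.
E_B = 0.7876 × 931.494 = 733.645 MeV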